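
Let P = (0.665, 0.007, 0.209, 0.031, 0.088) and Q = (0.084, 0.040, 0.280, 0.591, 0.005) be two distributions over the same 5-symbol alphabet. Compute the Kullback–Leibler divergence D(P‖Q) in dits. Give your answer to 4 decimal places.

0.6356 dits

D(P‖Q) = Σ p·log₁₀(p/q).
  0.665·log₁₀(0.665/0.084) = 0.59753
  0.007·log₁₀(0.007/0.040) = -0.00530
  0.209·log₁₀(0.209/0.280) = -0.02655
  0.031·log₁₀(0.031/0.591) = -0.03969
  0.088·log₁₀(0.088/0.005) = 0.10961
D(P‖Q) = 0.6356 dits.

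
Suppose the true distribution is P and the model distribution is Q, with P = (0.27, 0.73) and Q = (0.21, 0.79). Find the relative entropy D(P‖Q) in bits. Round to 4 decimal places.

0.0147 bits

D(P‖Q) = Σ p·log₂(p/q).
  0.27·log₂(0.27/0.21) = 0.09789
  0.73·log₂(0.73/0.79) = -0.08319
D(P‖Q) = 0.0147 bits.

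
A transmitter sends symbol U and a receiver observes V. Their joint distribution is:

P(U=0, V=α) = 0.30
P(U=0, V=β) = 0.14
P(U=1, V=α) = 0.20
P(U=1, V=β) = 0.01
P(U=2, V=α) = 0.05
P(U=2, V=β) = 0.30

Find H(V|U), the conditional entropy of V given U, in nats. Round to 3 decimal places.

Chain rule: H(V|U) = H(U,V) − H(U).
Marginals: p(U) = (0.4400, 0.2100, 0.3500), p(V) = (0.5500, 0.4500).
H(U,V) = 1.5154 nats; H(U) = 1.0564 nats.
H(V|U) = 1.5154 − 1.0564 = 0.459 nats.

0.459 nats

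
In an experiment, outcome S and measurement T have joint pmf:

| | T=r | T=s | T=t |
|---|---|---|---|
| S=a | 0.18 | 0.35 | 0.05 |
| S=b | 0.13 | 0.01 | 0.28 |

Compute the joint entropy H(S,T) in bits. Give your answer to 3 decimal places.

H(S,T) = −Σ p(x,y)·log₂ p(x,y) over all 6 cells.
  cell (a,r): −0.18·log₂0.18 = 0.4453
  cell (a,s): −0.35·log₂0.35 = 0.5301
  cell (a,t): −0.05·log₂0.05 = 0.2161
  cell (b,r): −0.13·log₂0.13 = 0.3826
  cell (b,s): −0.01·log₂0.01 = 0.0664
  cell (b,t): −0.28·log₂0.28 = 0.5142
Sum = 2.155 bits.

2.155 bits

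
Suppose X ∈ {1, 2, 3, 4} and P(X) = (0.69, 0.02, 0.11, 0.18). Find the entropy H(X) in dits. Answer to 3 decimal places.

H(X) = −Σ p·log₁₀ p.
  −(0.69)·log₁₀(0.69) = 0.1112
  −(0.02)·log₁₀(0.02) = 0.0340
  −(0.11)·log₁₀(0.11) = 0.1054
  −(0.18)·log₁₀(0.18) = 0.1341
Sum: 0.1112 + 0.0340 + 0.1054 + 0.1341 = 0.385 dits.

0.385 dits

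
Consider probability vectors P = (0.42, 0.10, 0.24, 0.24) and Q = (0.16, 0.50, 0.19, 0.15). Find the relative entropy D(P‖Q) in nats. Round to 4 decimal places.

D(P‖Q) = Σ p·ln(p/q).
  0.42·ln(0.42/0.16) = 0.40533
  0.10·ln(0.10/0.50) = -0.16094
  0.24·ln(0.24/0.19) = 0.05607
  0.24·ln(0.24/0.15) = 0.11280
D(P‖Q) = 0.4133 nats.

0.4133 nats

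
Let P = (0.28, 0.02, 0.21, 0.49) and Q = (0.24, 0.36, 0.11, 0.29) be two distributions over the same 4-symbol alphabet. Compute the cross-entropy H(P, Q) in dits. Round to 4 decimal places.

0.6471 dits

H(P,Q) = −Σ p·log₁₀ q.
  −0.28·log₁₀(0.24) = 0.17354
  −0.02·log₁₀(0.36) = 0.00887
  −0.21·log₁₀(0.11) = 0.20131
  −0.49·log₁₀(0.29) = 0.26342
H(P,Q) = 0.6471 dits.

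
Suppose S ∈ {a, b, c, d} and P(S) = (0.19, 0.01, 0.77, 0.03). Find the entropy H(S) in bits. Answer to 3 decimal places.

H(S) = −Σ p·log₂ p.
  −(0.19)·log₂(0.19) = 0.4552
  −(0.01)·log₂(0.01) = 0.0664
  −(0.77)·log₂(0.77) = 0.2903
  −(0.03)·log₂(0.03) = 0.1518
Sum: 0.4552 + 0.0664 + 0.2903 + 0.1518 = 0.964 bits.

0.964 bits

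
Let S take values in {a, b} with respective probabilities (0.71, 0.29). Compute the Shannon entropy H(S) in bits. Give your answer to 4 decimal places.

H(S) = −Σ p·log₂ p.
  −(0.71)·log₂(0.71) = 0.35082
  −(0.29)·log₂(0.29) = 0.51790
Sum: 0.35082 + 0.51790 = 0.8687 bits.

0.8687 bits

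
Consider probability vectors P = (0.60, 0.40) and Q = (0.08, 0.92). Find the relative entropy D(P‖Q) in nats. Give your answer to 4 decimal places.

D(P‖Q) = Σ p·ln(p/q).
  0.60·ln(0.60/0.08) = 1.20894
  0.40·ln(0.40/0.92) = -0.33316
D(P‖Q) = 0.8758 nats.

0.8758 nats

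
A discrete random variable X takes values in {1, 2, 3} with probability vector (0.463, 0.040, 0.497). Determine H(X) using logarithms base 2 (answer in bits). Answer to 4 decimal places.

H(X) = −Σ p·log₂ p.
  −(0.463)·log₂(0.463) = 0.51435
  −(0.040)·log₂(0.040) = 0.18575
  −(0.497)·log₂(0.497) = 0.50132
Sum: 0.51435 + 0.18575 + 0.50132 = 1.2014 bits.

1.2014 bits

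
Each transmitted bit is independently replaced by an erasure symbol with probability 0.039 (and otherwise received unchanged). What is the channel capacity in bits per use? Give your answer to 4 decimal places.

0.9610 bits

Binary erasure channel: capacity C = 1 − ε.
C = 1 − 0.039 = 0.9610 bits per channel use.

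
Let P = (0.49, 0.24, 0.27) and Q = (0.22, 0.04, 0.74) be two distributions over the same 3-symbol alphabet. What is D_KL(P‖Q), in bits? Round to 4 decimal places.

D(P‖Q) = Σ p·log₂(p/q).
  0.49·log₂(0.49/0.22) = 0.56609
  0.24·log₂(0.24/0.04) = 0.62039
  0.27·log₂(0.27/0.74) = -0.39273
D(P‖Q) = 0.7937 bits.

0.7937 bits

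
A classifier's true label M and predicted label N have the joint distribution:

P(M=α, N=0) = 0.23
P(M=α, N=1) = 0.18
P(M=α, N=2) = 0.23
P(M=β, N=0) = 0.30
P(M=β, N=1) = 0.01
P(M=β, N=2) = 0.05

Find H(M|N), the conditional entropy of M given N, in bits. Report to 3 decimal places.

Marginals: p(M) = (0.6400, 0.3600), p(N) = (0.5300, 0.1900, 0.2800).
H(M|N) = Σ p(N) · H(M|N=·).
  N=0: p=0.5300, H(M|N=0) = 0.9874
  N=1: p=0.1900, H(M|N=1) = 0.2975
  N=2: p=0.2800, H(M|N=2) = 0.6769
Weighted sum = 0.769 bits.

0.769 bits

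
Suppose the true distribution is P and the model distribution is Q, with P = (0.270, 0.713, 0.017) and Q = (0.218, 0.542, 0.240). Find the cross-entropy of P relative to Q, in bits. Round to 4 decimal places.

H(P,Q) = −Σ p·log₂ q.
  −0.270·log₂(0.218) = 0.59335
  −0.713·log₂(0.542) = 0.63003
  −0.017·log₂(0.240) = 0.03500
H(P,Q) = 1.2584 bits.

1.2584 bits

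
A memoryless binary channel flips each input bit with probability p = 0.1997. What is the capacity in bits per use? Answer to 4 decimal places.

Binary symmetric channel: C = 1 − h₂(ε) where h₂ is the binary entropy function.
h₂(0.1997) = −0.1997·log₂0.1997 − 0.8003·log₂0.8003 = 0.7213.
C = 1 − 0.7213 = 0.2787 bits per channel use.

0.2787 bits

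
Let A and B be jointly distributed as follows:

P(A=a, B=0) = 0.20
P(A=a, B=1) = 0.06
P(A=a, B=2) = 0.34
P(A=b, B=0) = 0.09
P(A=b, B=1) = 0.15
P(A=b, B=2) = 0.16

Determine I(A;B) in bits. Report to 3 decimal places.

0.078 bits

Marginals: p(A) = (0.6000, 0.4000), p(B) = (0.2900, 0.2100, 0.5000).
I(A;B) = Σ p(x,y)·log₂[p(x,y)/(p(x)p(y))].
  (a,0): 0.20·log₂(1.1494) = 0.0402
  (a,1): 0.06·log₂(0.4762) = -0.0642
  (a,2): 0.34·log₂(1.1333) = 0.0614
  (b,0): 0.09·log₂(0.7759) = -0.0330
  (b,1): 0.15·log₂(1.7857) = 0.1255
  (b,2): 0.16·log₂(0.8000) = -0.0515
Sum = 0.078 bits.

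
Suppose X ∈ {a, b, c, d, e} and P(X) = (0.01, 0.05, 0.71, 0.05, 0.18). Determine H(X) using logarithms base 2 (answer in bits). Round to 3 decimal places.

H(X) = −Σ p·log₂ p.
  −(0.01)·log₂(0.01) = 0.0664
  −(0.05)·log₂(0.05) = 0.2161
  −(0.71)·log₂(0.71) = 0.3508
  −(0.05)·log₂(0.05) = 0.2161
  −(0.18)·log₂(0.18) = 0.4453
Sum: 0.0664 + 0.2161 + 0.3508 + 0.2161 + 0.4453 = 1.295 bits.

1.295 bits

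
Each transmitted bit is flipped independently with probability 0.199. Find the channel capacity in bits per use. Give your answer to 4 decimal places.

0.2801 bits

Binary symmetric channel: C = 1 − h₂(ε) where h₂ is the binary entropy function.
h₂(0.199) = −0.199·log₂0.199 − 0.801·log₂0.801 = 0.7199.
C = 1 − 0.7199 = 0.2801 bits per channel use.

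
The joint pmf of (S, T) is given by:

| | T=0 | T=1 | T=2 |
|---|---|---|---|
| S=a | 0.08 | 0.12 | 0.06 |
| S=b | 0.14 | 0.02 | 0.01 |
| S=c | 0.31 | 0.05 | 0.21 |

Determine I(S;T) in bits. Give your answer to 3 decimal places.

0.166 bits

Marginals: p(S) = (0.2600, 0.1700, 0.5700), p(T) = (0.5300, 0.1900, 0.2800).
I(S;T) = H(S) + H(T) − H(S,T).
H(S) = 1.4021, H(T) = 1.4549, H(S,T) = 2.6912.
I(S;T) = 1.4021 + 1.4549 − 2.6912 = 0.166 bits.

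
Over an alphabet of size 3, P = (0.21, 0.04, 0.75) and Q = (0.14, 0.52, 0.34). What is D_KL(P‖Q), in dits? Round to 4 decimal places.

D(P‖Q) = Σ p·log₁₀(p/q).
  0.21·log₁₀(0.21/0.14) = 0.03698
  0.04·log₁₀(0.04/0.52) = -0.04456
  0.75·log₁₀(0.75/0.34) = 0.25769
D(P‖Q) = 0.2501 dits.

0.2501 dits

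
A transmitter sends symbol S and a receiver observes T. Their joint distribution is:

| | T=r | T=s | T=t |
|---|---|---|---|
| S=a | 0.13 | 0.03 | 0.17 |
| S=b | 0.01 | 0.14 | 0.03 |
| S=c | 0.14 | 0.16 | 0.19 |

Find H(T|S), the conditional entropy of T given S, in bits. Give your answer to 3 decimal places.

1.382 bits

Marginals: p(S) = (0.3300, 0.1800, 0.4900), p(T) = (0.2800, 0.3300, 0.3900).
H(T|S) = Σ p(S) · H(T|S=·).
  S=a: p=0.3300, H(T|S=a) = 1.3369
  S=b: p=0.1800, H(T|S=b) = 0.9445
  S=c: p=0.4900, H(T|S=c) = 1.5736
Weighted sum = 1.382 bits.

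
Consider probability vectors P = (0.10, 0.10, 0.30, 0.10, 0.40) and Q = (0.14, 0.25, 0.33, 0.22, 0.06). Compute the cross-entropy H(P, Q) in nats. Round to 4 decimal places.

1.9446 nats

H(P,Q) = −Σ p·ln q.
  −0.10·ln(0.14) = 0.19661
  −0.10·ln(0.25) = 0.13863
  −0.30·ln(0.33) = 0.33260
  −0.10·ln(0.22) = 0.15141
  −0.40·ln(0.06) = 1.12536
H(P,Q) = 1.9446 nats.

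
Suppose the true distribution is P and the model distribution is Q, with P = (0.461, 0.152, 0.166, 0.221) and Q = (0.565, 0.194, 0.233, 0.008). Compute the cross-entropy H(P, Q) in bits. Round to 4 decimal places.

2.6276 bits

H(P,Q) = −Σ p·log₂ q.
  −0.461·log₂(0.565) = 0.37972
  −0.152·log₂(0.194) = 0.35961
  −0.166·log₂(0.233) = 0.34887
  −0.221·log₂(0.008) = 1.53944
H(P,Q) = 2.6276 bits.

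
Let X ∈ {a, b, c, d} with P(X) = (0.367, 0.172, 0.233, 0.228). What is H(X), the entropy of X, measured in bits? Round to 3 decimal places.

1.944 bits

H(X) = −Σ p·log₂ p.
  −(0.367)·log₂(0.367) = 0.5307
  −(0.172)·log₂(0.172) = 0.4368
  −(0.233)·log₂(0.233) = 0.4897
  −(0.228)·log₂(0.228) = 0.4863
Sum: 0.5307 + 0.4368 + 0.4897 + 0.4863 = 1.944 bits.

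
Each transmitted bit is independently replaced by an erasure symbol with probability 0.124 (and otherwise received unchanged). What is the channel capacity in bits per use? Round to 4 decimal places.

0.8760 bits

Binary erasure channel: capacity C = 1 − ε.
C = 1 − 0.124 = 0.8760 bits per channel use.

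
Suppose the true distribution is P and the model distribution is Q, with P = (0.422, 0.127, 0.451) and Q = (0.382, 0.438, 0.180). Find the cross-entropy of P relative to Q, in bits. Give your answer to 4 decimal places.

H(P,Q) = −Σ p·log₂ q.
  −0.422·log₂(0.382) = 0.58589
  −0.127·log₂(0.438) = 0.15126
  −0.451·log₂(0.180) = 1.11574
H(P,Q) = 1.8529 bits.

1.8529 bits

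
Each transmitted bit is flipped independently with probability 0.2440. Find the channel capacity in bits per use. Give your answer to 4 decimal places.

Binary symmetric channel: C = 1 − h₂(ε) where h₂ is the binary entropy function.
h₂(0.2440) = −0.2440·log₂0.2440 − 0.7560·log₂0.7560 = 0.8016.
C = 1 − 0.8016 = 0.1984 bits per channel use.

0.1984 bits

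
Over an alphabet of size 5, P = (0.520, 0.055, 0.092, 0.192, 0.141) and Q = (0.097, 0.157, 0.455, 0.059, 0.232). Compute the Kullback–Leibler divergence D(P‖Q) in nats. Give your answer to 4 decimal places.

D(P‖Q) = Σ p·ln(p/q).
  0.520·ln(0.520/0.097) = 0.87314
  0.055·ln(0.055/0.157) = -0.05769
  0.092·ln(0.092/0.455) = -0.14706
  0.192·ln(0.192/0.059) = 0.22655
  0.141·ln(0.141/0.232) = -0.07021
D(P‖Q) = 0.8247 nats.

0.8247 nats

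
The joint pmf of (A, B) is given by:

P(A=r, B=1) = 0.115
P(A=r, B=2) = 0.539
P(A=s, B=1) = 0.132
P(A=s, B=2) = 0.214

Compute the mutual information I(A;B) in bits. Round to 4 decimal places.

0.0359 bits

Marginals: p(A) = (0.6540, 0.3460), p(B) = (0.2470, 0.7530).
I(A;B) = Σ p(x,y)·log₂[p(x,y)/(p(x)p(y))].
  (r,1): 0.115·log₂(0.7119) = -0.05638
  (r,2): 0.539·log₂(1.0945) = 0.07022
  (s,1): 0.132·log₂(1.5445) = 0.08279
  (s,2): 0.214·log₂(0.8214) = -0.06075
Sum = 0.0359 bits.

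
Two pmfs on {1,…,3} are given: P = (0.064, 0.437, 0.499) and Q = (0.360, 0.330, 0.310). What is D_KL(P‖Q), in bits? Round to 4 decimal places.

0.3603 bits

D(P‖Q) = Σ p·log₂(p/q).
  0.064·log₂(0.064/0.360) = -0.15948
  0.437·log₂(0.437/0.330) = 0.17706
  0.499·log₂(0.499/0.310) = 0.34270
D(P‖Q) = 0.3603 bits.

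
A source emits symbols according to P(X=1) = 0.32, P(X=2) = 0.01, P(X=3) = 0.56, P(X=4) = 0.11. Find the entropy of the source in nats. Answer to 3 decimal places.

0.978 nats

H(X) = −Σ p·ln p.
  −(0.32)·ln(0.32) = 0.3646
  −(0.01)·ln(0.01) = 0.0461
  −(0.56)·ln(0.56) = 0.3247
  −(0.11)·ln(0.11) = 0.2428
Sum: 0.3646 + 0.0461 + 0.3247 + 0.2428 = 0.978 nats.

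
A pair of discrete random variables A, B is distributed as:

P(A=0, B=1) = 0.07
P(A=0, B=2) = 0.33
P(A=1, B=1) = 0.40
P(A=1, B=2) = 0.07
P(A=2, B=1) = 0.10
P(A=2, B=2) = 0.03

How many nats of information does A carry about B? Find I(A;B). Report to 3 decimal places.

0.230 nats

Marginals: p(A) = (0.4000, 0.4700, 0.1300), p(B) = (0.5700, 0.4300).
I(A;B) = H(A) + H(B) − H(A,B).
H(A) = 0.9866, H(B) = 0.6833, H(A,B) = 1.4401.
I(A;B) = 0.9866 + 0.6833 − 1.4401 = 0.230 nats.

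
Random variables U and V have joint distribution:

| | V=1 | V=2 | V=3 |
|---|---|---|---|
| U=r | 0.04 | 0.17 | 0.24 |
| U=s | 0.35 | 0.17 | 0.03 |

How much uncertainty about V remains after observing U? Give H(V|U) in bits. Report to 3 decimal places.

Chain rule: H(V|U) = H(U,V) − H(U).
Marginals: p(U) = (0.4500, 0.5500), p(V) = (0.3900, 0.3400, 0.2700).
H(U,V) = 2.2309 bits; H(U) = 0.9928 bits.
H(V|U) = 2.2309 − 0.9928 = 1.238 bits.

1.238 bits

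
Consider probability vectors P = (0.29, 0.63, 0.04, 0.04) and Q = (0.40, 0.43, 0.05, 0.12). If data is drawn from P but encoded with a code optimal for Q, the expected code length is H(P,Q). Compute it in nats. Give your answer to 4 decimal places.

1.0021 nats

H(P,Q) = −Σ p·ln q.
  −0.29·ln(0.40) = 0.26572
  −0.63·ln(0.43) = 0.53170
  −0.04·ln(0.05) = 0.11983
  −0.04·ln(0.12) = 0.08481
H(P,Q) = 1.0021 nats.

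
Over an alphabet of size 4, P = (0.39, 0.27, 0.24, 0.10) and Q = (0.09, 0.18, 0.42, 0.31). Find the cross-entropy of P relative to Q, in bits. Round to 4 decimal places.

2.4921 bits

H(P,Q) = −Σ p·log₂ q.
  −0.39·log₂(0.09) = 1.35483
  −0.27·log₂(0.18) = 0.66796
  −0.24·log₂(0.42) = 0.30037
  −0.10·log₂(0.31) = 0.16897
H(P,Q) = 2.4921 bits.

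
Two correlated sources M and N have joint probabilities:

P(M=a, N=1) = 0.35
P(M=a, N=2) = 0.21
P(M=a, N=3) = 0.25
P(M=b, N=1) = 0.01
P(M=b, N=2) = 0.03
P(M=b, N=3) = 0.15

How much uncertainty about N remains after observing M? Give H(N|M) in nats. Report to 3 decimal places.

Marginals: p(M) = (0.8100, 0.1900), p(N) = (0.3600, 0.2400, 0.4000).
H(N|M) = Σ p(M) · H(N|M=·).
  M=a: p=0.8100, H(N|M=a) = 1.0754
  M=b: p=0.1900, H(N|M=b) = 0.6330
Weighted sum = 0.991 nats.

0.991 nats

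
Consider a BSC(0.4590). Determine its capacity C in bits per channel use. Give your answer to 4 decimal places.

Binary symmetric channel: C = 1 − h₂(ε) where h₂ is the binary entropy function.
h₂(0.4590) = −0.4590·log₂0.4590 − 0.5410·log₂0.5410 = 0.9951.
C = 1 − 0.9951 = 0.0049 bits per channel use.

0.0049 bits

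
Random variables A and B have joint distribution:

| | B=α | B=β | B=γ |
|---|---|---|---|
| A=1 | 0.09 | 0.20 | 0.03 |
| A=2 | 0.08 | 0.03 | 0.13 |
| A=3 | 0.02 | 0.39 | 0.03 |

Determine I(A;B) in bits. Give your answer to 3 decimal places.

Marginals: p(A) = (0.3200, 0.2400, 0.4400), p(B) = (0.1900, 0.6200, 0.1900).
I(A;B) = H(A) + H(B) − H(A,B).
H(A) = 1.5413, H(B) = 1.3380, H(A,B) = 2.5492.
I(A;B) = 1.5413 + 1.3380 − 2.5492 = 0.330 bits.

0.330 bits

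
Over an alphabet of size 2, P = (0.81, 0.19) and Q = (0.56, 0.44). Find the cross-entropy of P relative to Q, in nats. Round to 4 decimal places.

H(P,Q) = −Σ p·ln q.
  −0.81·ln(0.56) = 0.46965
  −0.19·ln(0.44) = 0.15599
H(P,Q) = 0.6256 nats.

0.6256 nats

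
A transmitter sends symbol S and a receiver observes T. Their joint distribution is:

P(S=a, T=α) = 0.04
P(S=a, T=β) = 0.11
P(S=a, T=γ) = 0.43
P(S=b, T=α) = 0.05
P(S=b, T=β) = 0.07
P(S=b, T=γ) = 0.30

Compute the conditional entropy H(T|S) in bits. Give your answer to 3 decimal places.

1.084 bits

Chain rule: H(T|S) = H(S,T) − H(S).
Marginals: p(S) = (0.5800, 0.4200), p(T) = (0.0900, 0.1800, 0.7300).
H(S,T) = 2.0653 bits; H(S) = 0.9815 bits.
H(T|S) = 2.0653 − 0.9815 = 1.084 bits.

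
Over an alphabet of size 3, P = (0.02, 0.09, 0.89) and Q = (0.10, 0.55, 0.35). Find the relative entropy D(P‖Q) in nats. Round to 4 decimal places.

0.6355 nats

D(P‖Q) = Σ p·ln(p/q).
  0.02·ln(0.02/0.10) = -0.03219
  0.09·ln(0.09/0.55) = -0.16291
  0.89·ln(0.89/0.35) = 0.83063
D(P‖Q) = 0.6355 nats.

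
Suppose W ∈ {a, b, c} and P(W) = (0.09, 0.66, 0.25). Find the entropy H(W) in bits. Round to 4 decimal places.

1.2083 bits

H(W) = −Σ p·log₂ p.
  −(0.09)·log₂(0.09) = 0.31265
  −(0.66)·log₂(0.66) = 0.39564
  −(0.25)·log₂(0.25) = 0.50000
Sum: 0.31265 + 0.39564 + 0.50000 = 1.2083 bits.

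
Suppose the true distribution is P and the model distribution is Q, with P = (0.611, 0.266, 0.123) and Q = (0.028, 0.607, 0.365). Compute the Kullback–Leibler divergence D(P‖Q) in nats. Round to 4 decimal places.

D(P‖Q) = Σ p·ln(p/q).
  0.611·ln(0.611/0.028) = 1.88365
  0.266·ln(0.266/0.607) = -0.21946
  0.123·ln(0.123/0.365) = -0.13379
D(P‖Q) = 1.5304 nats.

1.5304 nats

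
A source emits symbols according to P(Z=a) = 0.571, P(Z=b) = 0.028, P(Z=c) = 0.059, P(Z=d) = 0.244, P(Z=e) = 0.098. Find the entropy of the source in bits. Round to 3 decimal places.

1.672 bits

H(Z) = −Σ p·log₂ p.
  −(0.571)·log₂(0.571) = 0.4616
  −(0.028)·log₂(0.028) = 0.1444
  −(0.059)·log₂(0.059) = 0.2409
  −(0.244)·log₂(0.244) = 0.4966
  −(0.098)·log₂(0.098) = 0.3284
Sum: 0.4616 + 0.1444 + 0.2409 + 0.4966 + 0.3284 = 1.672 bits.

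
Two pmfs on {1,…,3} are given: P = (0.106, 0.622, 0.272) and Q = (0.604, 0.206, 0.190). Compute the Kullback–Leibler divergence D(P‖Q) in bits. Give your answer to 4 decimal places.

0.8663 bits

D(P‖Q) = Σ p·log₂(p/q).
  0.106·log₂(0.106/0.604) = -0.26611
  0.622·log₂(0.622/0.206) = 0.99164
  0.272·log₂(0.272/0.190) = 0.14079
D(P‖Q) = 0.8663 bits.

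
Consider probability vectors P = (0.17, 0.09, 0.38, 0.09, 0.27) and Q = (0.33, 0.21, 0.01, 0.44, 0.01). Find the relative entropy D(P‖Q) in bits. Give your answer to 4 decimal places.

D(P‖Q) = Σ p·log₂(p/q).
  0.17·log₂(0.17/0.33) = -0.16268
  0.09·log₂(0.09/0.21) = -0.11002
  0.38·log₂(0.38/0.01) = 1.99421
  0.09·log₂(0.09/0.44) = -0.20606
  0.27·log₂(0.27/0.01) = 1.28382
D(P‖Q) = 2.7993 bits.

2.7993 bits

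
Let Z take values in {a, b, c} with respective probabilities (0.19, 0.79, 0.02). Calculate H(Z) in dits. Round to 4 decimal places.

H(Z) = −Σ p·log₁₀ p.
  −(0.19)·log₁₀(0.19) = 0.13704
  −(0.79)·log₁₀(0.79) = 0.08087
  −(0.02)·log₁₀(0.02) = 0.03398
Sum: 0.13704 + 0.08087 + 0.03398 = 0.2519 dits.

0.2519 dits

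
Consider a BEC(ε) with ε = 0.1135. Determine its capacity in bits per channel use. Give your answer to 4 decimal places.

0.8865 bits

Binary erasure channel: capacity C = 1 − ε.
C = 1 − 0.1135 = 0.8865 bits per channel use.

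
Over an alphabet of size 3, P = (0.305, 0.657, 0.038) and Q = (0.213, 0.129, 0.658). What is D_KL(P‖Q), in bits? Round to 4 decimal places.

D(P‖Q) = Σ p·log₂(p/q).
  0.305·log₂(0.305/0.213) = 0.15798
  0.657·log₂(0.657/0.129) = 1.54298
  0.038·log₂(0.038/0.658) = -0.15633
D(P‖Q) = 1.5446 bits.

1.5446 bits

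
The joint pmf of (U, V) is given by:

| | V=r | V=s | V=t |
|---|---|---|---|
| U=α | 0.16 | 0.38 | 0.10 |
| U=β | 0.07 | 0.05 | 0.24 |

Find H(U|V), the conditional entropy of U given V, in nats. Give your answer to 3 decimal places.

0.502 nats

Chain rule: H(U|V) = H(U,V) − H(V).
Marginals: p(U) = (0.6400, 0.3600), p(V) = (0.2300, 0.4300, 0.3400).
H(U,V) = 1.5696 nats; H(V) = 1.0677 nats.
H(U|V) = 1.5696 − 1.0677 = 0.502 nats.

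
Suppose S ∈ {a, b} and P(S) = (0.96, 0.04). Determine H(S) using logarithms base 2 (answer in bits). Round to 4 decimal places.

H(S) = −Σ p·log₂ p.
  −(0.96)·log₂(0.96) = 0.05654
  −(0.04)·log₂(0.04) = 0.18575
Sum: 0.05654 + 0.18575 = 0.2423 bits.

0.2423 bits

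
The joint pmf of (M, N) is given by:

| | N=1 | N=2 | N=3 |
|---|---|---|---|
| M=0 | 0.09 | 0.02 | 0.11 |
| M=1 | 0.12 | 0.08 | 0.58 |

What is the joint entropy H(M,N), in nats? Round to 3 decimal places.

H(M,N) = −Σ p(x,y)·ln p(x,y) over all 6 cells.
  cell (0,1): −0.09·ln0.09 = 0.2167
  cell (0,2): −0.02·ln0.02 = 0.0782
  cell (0,3): −0.11·ln0.11 = 0.2428
  cell (1,1): −0.12·ln0.12 = 0.2544
  cell (1,2): −0.08·ln0.08 = 0.2021
  cell (1,3): −0.58·ln0.58 = 0.3159
Sum = 1.310 nats.

1.310 nats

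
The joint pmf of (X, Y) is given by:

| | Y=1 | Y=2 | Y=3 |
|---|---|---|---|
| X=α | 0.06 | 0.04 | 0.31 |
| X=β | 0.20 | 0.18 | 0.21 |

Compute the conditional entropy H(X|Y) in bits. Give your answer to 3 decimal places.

Marginals: p(X) = (0.4100, 0.5900), p(Y) = (0.2600, 0.2200, 0.5200).
H(X|Y) = Σ p(Y) · H(X|Y=·).
  Y=1: p=0.2600, H(X|Y=1) = 0.7793
  Y=2: p=0.2200, H(X|Y=2) = 0.6840
  Y=3: p=0.5200, H(X|Y=3) = 0.9732
Weighted sum = 0.859 bits.

0.859 bits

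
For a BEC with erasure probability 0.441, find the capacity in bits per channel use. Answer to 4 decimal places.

Binary erasure channel: capacity C = 1 − ε.
C = 1 − 0.441 = 0.5590 bits per channel use.

0.5590 bits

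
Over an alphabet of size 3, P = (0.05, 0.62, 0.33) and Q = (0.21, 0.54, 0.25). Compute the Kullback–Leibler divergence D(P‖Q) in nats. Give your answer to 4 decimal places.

D(P‖Q) = Σ p·ln(p/q).
  0.05·ln(0.05/0.21) = -0.07175
  0.62·ln(0.62/0.54) = 0.08565
  0.33·ln(0.33/0.25) = 0.09162
D(P‖Q) = 0.1055 nats.

0.1055 nats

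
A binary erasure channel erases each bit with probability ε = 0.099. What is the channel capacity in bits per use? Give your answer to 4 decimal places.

Binary erasure channel: capacity C = 1 − ε.
C = 1 − 0.099 = 0.9010 bits per channel use.

0.9010 bits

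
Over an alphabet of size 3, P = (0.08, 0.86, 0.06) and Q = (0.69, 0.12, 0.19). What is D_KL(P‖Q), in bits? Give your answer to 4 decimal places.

D(P‖Q) = Σ p·log₂(p/q).
  0.08·log₂(0.08/0.69) = -0.24868
  0.86·log₂(0.86/0.12) = 2.44352
  0.06·log₂(0.06/0.19) = -0.09978
D(P‖Q) = 2.0951 bits.

2.0951 bits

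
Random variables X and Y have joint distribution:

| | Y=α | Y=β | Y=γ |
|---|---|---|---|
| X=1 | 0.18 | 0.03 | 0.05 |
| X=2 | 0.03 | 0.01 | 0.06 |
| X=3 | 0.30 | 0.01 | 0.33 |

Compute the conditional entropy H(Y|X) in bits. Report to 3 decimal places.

Marginals: p(X) = (0.2600, 0.1000, 0.6400), p(Y) = (0.5100, 0.0500, 0.4400).
H(Y|X) = Σ p(X) · H(Y|X=·).
  X=1: p=0.2600, H(Y|X=1) = 1.1842
  X=2: p=0.1000, H(Y|X=2) = 1.2955
  X=3: p=0.6400, H(Y|X=3) = 1.0989
Weighted sum = 1.141 bits.

1.141 bits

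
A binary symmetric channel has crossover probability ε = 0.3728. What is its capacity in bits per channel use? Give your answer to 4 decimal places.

0.0472 bits

Binary symmetric channel: C = 1 − h₂(ε) where h₂ is the binary entropy function.
h₂(0.3728) = −0.3728·log₂0.3728 − 0.6272·log₂0.6272 = 0.9528.
C = 1 − 0.9528 = 0.0472 bits per channel use.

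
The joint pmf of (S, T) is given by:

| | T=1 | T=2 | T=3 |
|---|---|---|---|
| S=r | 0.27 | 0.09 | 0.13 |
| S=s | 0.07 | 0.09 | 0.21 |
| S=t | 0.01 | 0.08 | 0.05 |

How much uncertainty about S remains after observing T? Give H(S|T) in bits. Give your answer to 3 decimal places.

Chain rule: H(S|T) = H(S,T) − H(T).
Marginals: p(S) = (0.4900, 0.3700, 0.1400), p(T) = (0.3500, 0.2600, 0.3900).
H(S,T) = 2.8334 bits; H(T) = 1.5652 bits.
H(S|T) = 2.8334 − 1.5652 = 1.268 bits.

1.268 bits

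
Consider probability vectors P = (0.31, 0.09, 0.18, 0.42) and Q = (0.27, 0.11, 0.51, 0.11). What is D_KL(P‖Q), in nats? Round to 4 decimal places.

0.4000 nats

D(P‖Q) = Σ p·ln(p/q).
  0.31·ln(0.31/0.27) = 0.04283
  0.09·ln(0.09/0.11) = -0.01806
  0.18·ln(0.18/0.51) = -0.18746
  0.42·ln(0.42/0.11) = 0.56271
D(P‖Q) = 0.4000 nats.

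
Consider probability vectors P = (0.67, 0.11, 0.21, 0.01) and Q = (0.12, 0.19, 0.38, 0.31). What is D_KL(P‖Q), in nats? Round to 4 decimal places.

0.9333 nats

D(P‖Q) = Σ p·ln(p/q).
  0.67·ln(0.67/0.12) = 1.15226
  0.11·ln(0.11/0.19) = -0.06012
  0.21·ln(0.21/0.38) = -0.12454
  0.01·ln(0.01/0.31) = -0.03434
D(P‖Q) = 0.9333 nats.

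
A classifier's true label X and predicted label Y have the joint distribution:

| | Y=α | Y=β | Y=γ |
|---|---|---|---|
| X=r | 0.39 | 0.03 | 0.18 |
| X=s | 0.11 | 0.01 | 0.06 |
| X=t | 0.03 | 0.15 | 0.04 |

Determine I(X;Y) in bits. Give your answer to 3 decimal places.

0.288 bits

Marginals: p(X) = (0.6000, 0.1800, 0.2200), p(Y) = (0.5300, 0.1900, 0.2800).
I(X;Y) = H(X) + H(Y) − H(X,Y).
H(X) = 1.3681, H(Y) = 1.4549, H(X,Y) = 2.5352.
I(X;Y) = 1.3681 + 1.4549 − 2.5352 = 0.288 bits.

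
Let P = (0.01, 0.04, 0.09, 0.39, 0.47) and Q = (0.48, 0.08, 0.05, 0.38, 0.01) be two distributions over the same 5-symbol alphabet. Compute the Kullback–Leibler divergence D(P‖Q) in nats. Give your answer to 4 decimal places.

D(P‖Q) = Σ p·ln(p/q).
  0.01·ln(0.01/0.48) = -0.03871
  0.04·ln(0.04/0.08) = -0.02773
  0.09·ln(0.09/0.05) = 0.05290
  0.39·ln(0.39/0.38) = 0.01013
  0.47·ln(0.47/0.01) = 1.80957
D(P‖Q) = 1.8062 nats.

1.8062 nats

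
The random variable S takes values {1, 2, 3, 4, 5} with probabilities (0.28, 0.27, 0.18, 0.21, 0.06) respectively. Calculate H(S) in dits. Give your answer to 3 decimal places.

0.658 dits

H(S) = −Σ p·log₁₀ p.
  −(0.28)·log₁₀(0.28) = 0.1548
  −(0.27)·log₁₀(0.27) = 0.1535
  −(0.18)·log₁₀(0.18) = 0.1341
  −(0.21)·log₁₀(0.21) = 0.1423
  −(0.06)·log₁₀(0.06) = 0.0733
Sum: 0.1548 + 0.1535 + 0.1341 + 0.1423 + 0.0733 = 0.658 dits.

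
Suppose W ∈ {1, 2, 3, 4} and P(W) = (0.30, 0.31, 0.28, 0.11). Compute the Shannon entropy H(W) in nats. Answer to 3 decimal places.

H(W) = −Σ p·ln p.
  −(0.30)·ln(0.30) = 0.3612
  −(0.31)·ln(0.31) = 0.3631
  −(0.28)·ln(0.28) = 0.3564
  −(0.11)·ln(0.11) = 0.2428
Sum: 0.3612 + 0.3631 + 0.3564 + 0.2428 = 1.323 nats.

1.323 nats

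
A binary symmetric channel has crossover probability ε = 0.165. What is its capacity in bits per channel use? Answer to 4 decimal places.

Binary symmetric channel: C = 1 − h₂(ε) where h₂ is the binary entropy function.
h₂(0.165) = −0.165·log₂0.165 − 0.835·log₂0.835 = 0.6461.
C = 1 − 0.6461 = 0.3539 bits per channel use.

0.3539 bits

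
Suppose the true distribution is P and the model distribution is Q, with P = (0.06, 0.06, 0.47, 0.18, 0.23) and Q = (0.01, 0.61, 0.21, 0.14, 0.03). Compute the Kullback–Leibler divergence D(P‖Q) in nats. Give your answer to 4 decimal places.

D(P‖Q) = Σ p·ln(p/q).
  0.06·ln(0.06/0.01) = 0.10751
  0.06·ln(0.06/0.61) = -0.13915
  0.47·ln(0.47/0.21) = 0.37864
  0.18·ln(0.18/0.14) = 0.04524
  0.23·ln(0.23/0.03) = 0.46848
D(P‖Q) = 0.8607 nats.

0.8607 nats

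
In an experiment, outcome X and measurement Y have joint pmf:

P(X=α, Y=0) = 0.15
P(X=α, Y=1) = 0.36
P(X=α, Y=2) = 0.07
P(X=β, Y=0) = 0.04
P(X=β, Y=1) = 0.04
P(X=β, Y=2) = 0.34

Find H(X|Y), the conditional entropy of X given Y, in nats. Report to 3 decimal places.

0.415 nats

Marginals: p(X) = (0.5800, 0.4200), p(Y) = (0.1900, 0.4000, 0.4100).
H(X|Y) = Σ p(Y) · H(X|Y=·).
  Y=0: p=0.1900, H(X|Y=0) = 0.5147
  Y=1: p=0.4000, H(X|Y=1) = 0.3251
  Y=2: p=0.4100, H(X|Y=2) = 0.4570
Weighted sum = 0.415 nats.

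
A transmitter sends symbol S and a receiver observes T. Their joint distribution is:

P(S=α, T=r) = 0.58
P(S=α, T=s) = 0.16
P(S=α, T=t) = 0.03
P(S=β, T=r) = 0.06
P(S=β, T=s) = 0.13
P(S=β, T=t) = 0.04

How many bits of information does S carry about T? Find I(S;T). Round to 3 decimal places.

0.134 bits

Marginals: p(S) = (0.7700, 0.2300), p(T) = (0.6400, 0.2900, 0.0700).
I(S;T) = Σ p(x,y)·log₂[p(x,y)/(p(x)p(y))].
  (α,r): 0.58·log₂(1.1769) = 0.1363
  (α,s): 0.16·log₂(0.7165) = -0.0769
  (α,t): 0.03·log₂(0.5566) = -0.0254
  (β,r): 0.06·log₂(0.4076) = -0.0777
  (β,s): 0.13·log₂(1.9490) = 0.1252
  (β,t): 0.04·log₂(2.4845) = 0.0525
Sum = 0.134 bits.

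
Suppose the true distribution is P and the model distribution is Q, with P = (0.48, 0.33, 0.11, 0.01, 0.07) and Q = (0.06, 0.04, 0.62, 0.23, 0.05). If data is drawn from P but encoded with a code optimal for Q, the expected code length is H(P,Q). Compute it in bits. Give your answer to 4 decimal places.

H(P,Q) = −Σ p·log₂ q.
  −0.48·log₂(0.06) = 1.94827
  −0.33·log₂(0.04) = 1.53247
  −0.11·log₂(0.62) = 0.07586
  −0.01·log₂(0.23) = 0.02120
  −0.07·log₂(0.05) = 0.30253
H(P,Q) = 3.8803 bits.

3.8803 bits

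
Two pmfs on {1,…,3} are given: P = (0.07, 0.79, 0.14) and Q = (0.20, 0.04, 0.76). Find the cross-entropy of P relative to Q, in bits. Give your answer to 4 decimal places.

H(P,Q) = −Σ p·log₂ q.
  −0.07·log₂(0.20) = 0.16253
  −0.79·log₂(0.04) = 3.66865
  −0.14·log₂(0.76) = 0.05543
H(P,Q) = 3.8866 bits.

3.8866 bits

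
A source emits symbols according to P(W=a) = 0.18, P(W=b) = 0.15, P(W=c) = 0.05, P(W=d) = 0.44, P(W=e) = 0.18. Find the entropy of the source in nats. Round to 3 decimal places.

1.413 nats

H(W) = −Σ p·ln p.
  −(0.18)·ln(0.18) = 0.3087
  −(0.15)·ln(0.15) = 0.2846
  −(0.05)·ln(0.05) = 0.1498
  −(0.44)·ln(0.44) = 0.3612
  −(0.18)·ln(0.18) = 0.3087
Sum: 0.3087 + 0.2846 + 0.1498 + 0.3612 + 0.3087 = 1.413 nats.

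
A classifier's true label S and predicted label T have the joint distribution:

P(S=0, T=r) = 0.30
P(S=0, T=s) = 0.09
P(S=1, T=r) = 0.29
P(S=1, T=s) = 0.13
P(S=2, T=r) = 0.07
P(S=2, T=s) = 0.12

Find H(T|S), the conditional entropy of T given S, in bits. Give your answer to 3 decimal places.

Marginals: p(S) = (0.3900, 0.4200, 0.1900), p(T) = (0.6600, 0.3400).
H(T|S) = Σ p(S) · H(T|S=·).
  S=0: p=0.3900, H(T|S=0) = 0.7793
  S=1: p=0.4200, H(T|S=1) = 0.8926
  S=2: p=0.1900, H(T|S=2) = 0.9495
Weighted sum = 0.859 bits.

0.859 bits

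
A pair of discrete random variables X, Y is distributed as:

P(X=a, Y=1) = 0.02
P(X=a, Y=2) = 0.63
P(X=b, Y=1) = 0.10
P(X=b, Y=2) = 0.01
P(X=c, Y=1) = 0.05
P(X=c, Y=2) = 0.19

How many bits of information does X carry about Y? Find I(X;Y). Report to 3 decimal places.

0.303 bits

Marginals: p(X) = (0.6500, 0.1100, 0.2400), p(Y) = (0.1700, 0.8300).
I(X;Y) = H(X) + H(Y) − H(X,Y).
H(X) = 1.2484, H(Y) = 0.6577, H(X,Y) = 1.6028.
I(X;Y) = 1.2484 + 0.6577 − 1.6028 = 0.303 bits.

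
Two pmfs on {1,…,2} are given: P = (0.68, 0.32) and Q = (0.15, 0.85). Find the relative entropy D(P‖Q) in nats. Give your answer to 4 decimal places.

D(P‖Q) = Σ p·ln(p/q).
  0.68·ln(0.68/0.15) = 1.02779
  0.32·ln(0.32/0.85) = -0.31261
D(P‖Q) = 0.7152 nats.

0.7152 nats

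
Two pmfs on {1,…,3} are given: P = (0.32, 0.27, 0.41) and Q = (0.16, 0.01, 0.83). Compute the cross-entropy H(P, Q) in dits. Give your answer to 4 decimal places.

0.8279 dits

H(P,Q) = −Σ p·log₁₀ q.
  −0.32·log₁₀(0.16) = 0.25468
  −0.27·log₁₀(0.01) = 0.54000
  −0.41·log₁₀(0.83) = 0.03318
H(P,Q) = 0.8279 dits.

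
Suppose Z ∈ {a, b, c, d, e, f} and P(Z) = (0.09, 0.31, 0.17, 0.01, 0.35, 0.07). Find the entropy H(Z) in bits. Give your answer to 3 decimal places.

H(Z) = −Σ p·log₂ p.
  −(0.09)·log₂(0.09) = 0.3127
  −(0.31)·log₂(0.31) = 0.5238
  −(0.17)·log₂(0.17) = 0.4346
  −(0.01)·log₂(0.01) = 0.0664
  −(0.35)·log₂(0.35) = 0.5301
  −(0.07)·log₂(0.07) = 0.2686
Sum: 0.3127 + 0.5238 + 0.4346 + 0.0664 + 0.5301 + 0.2686 = 2.136 bits.

2.136 bits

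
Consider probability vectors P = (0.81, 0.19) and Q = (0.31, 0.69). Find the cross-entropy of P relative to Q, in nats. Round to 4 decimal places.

1.0192 nats

H(P,Q) = −Σ p·ln q.
  −0.81·ln(0.31) = 0.94866
  −0.19·ln(0.69) = 0.07050
H(P,Q) = 1.0192 nats.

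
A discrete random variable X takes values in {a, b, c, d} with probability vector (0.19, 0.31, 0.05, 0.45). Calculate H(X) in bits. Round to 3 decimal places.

1.714 bits

H(X) = −Σ p·log₂ p.
  −(0.19)·log₂(0.19) = 0.4552
  −(0.31)·log₂(0.31) = 0.5238
  −(0.05)·log₂(0.05) = 0.2161
  −(0.45)·log₂(0.45) = 0.5184
Sum: 0.4552 + 0.5238 + 0.2161 + 0.5184 = 1.714 bits.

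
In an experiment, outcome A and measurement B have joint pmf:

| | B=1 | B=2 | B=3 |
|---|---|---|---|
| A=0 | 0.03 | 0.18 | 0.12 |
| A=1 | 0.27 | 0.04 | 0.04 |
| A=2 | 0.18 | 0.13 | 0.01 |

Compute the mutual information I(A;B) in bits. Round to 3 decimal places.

Marginals: p(A) = (0.3300, 0.3500, 0.3200), p(B) = (0.4800, 0.3500, 0.1700).
I(A;B) = Σ p(x,y)·log₂[p(x,y)/(p(x)p(y))].
  (0,1): 0.03·log₂(0.1894) = -0.0720
  (0,2): 0.18·log₂(1.5584) = 0.1152
  (0,3): 0.12·log₂(2.1390) = 0.1316
  (1,1): 0.27·log₂(1.6071) = 0.1848
  (1,2): 0.04·log₂(0.3265) = -0.0646
  (1,3): 0.04·log₂(0.6723) = -0.0229
  (2,1): 0.18·log₂(1.1719) = 0.0412
  (2,2): 0.13·log₂(1.1607) = 0.0280
  (2,3): 0.01·log₂(0.1838) = -0.0244
Sum = 0.317 bits.

0.317 bits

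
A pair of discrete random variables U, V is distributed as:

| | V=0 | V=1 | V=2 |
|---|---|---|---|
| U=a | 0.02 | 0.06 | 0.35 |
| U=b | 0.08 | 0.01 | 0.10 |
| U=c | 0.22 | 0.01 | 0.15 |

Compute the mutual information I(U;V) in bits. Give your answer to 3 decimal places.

0.235 bits

Marginals: p(U) = (0.4300, 0.1900, 0.3800), p(V) = (0.3200, 0.0800, 0.6000).
I(U;V) = Σ p(x,y)·log₂[p(x,y)/(p(x)p(y))].
  (a,0): 0.02·log₂(0.1453) = -0.0556
  (a,1): 0.06·log₂(1.7442) = 0.0482
  (a,2): 0.35·log₂(1.3566) = 0.1540
  (b,0): 0.08·log₂(1.3158) = 0.0317
  (b,1): 0.01·log₂(0.6579) = -0.0060
  (b,2): 0.10·log₂(0.8772) = -0.0189
  (c,0): 0.22·log₂(1.8092) = 0.1882
  (c,1): 0.01·log₂(0.3289) = -0.0160
  (c,2): 0.15·log₂(0.6579) = -0.0906
Sum = 0.235 bits.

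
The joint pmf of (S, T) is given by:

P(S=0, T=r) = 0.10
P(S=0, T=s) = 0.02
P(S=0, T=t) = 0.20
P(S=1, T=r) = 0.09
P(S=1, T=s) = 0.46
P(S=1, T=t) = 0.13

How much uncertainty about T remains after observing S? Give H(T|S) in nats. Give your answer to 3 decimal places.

0.843 nats

Chain rule: H(T|S) = H(S,T) − H(S).
Marginals: p(S) = (0.3200, 0.6800), p(T) = (0.1900, 0.4800, 0.3300).
H(S,T) = 1.4695 nats; H(S) = 0.6269 nats.
H(T|S) = 1.4695 − 0.6269 = 0.843 nats.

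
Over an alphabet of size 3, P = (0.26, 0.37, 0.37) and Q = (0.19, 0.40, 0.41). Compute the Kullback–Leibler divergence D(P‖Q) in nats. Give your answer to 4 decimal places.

D(P‖Q) = Σ p·ln(p/q).
  0.26·ln(0.26/0.19) = 0.08155
  0.37·ln(0.37/0.40) = -0.02885
  0.37·ln(0.37/0.41) = -0.03798
D(P‖Q) = 0.0147 nats.

0.0147 nats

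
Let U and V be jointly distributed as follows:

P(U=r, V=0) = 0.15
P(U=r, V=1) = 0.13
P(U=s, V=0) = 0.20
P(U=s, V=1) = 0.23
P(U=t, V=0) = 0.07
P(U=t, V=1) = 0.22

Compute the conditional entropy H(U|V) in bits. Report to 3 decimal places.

1.513 bits

Chain rule: H(U|V) = H(U,V) − H(V).
Marginals: p(U) = (0.2800, 0.4300, 0.2900), p(V) = (0.4200, 0.5800).
H(U,V) = 2.4944 bits; H(V) = 0.9815 bits.
H(U|V) = 2.4944 − 0.9815 = 1.513 bits.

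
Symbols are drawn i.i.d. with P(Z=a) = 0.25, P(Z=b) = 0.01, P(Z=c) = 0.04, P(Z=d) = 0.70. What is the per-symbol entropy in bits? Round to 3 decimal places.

H(Z) = −Σ p·log₂ p.
  −(0.25)·log₂(0.25) = 0.5000
  −(0.01)·log₂(0.01) = 0.0664
  −(0.04)·log₂(0.04) = 0.1858
  −(0.70)·log₂(0.70) = 0.3602
Sum: 0.5000 + 0.0664 + 0.1858 + 0.3602 = 1.112 bits.

1.112 bits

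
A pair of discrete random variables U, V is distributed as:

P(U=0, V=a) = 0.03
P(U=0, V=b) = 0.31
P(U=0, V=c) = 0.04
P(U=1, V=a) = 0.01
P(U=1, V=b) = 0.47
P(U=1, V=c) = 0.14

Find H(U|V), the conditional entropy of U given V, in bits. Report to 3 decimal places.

0.926 bits

Chain rule: H(U|V) = H(U,V) − H(V).
Marginals: p(U) = (0.3800, 0.6200), p(V) = (0.0400, 0.7800, 0.1800).
H(U,V) = 1.8368 bits; H(V) = 0.9107 bits.
H(U|V) = 1.8368 − 0.9107 = 0.926 bits.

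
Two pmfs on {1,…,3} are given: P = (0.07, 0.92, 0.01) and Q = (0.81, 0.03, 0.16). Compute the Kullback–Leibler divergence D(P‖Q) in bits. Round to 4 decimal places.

D(P‖Q) = Σ p·log₂(p/q).
  0.07·log₂(0.07/0.81) = -0.24727
  0.92·log₂(0.92/0.03) = 4.54351
  0.01·log₂(0.01/0.16) = -0.04000
D(P‖Q) = 4.2562 bits.

4.2562 bits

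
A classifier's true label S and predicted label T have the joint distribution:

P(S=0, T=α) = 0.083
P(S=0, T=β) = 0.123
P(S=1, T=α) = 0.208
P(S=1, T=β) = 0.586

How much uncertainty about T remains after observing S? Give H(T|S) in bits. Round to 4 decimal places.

0.8591 bits

Chain rule: H(T|S) = H(S,T) − H(S).
Marginals: p(S) = (0.2060, 0.7940), p(T) = (0.2910, 0.7090).
H(S,T) = 1.5929 bits; H(S) = 0.7338 bits.
H(T|S) = 1.5929 − 0.7338 = 0.8591 bits.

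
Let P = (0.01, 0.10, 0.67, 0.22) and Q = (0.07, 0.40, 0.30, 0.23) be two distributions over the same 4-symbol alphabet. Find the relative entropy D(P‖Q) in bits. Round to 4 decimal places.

D(P‖Q) = Σ p·log₂(p/q).
  0.01·log₂(0.01/0.07) = -0.02807
  0.10·log₂(0.10/0.40) = -0.20000
  0.67·log₂(0.67/0.30) = 0.77666
  0.22·log₂(0.22/0.23) = -0.01411
D(P‖Q) = 0.5345 bits.

0.5345 bits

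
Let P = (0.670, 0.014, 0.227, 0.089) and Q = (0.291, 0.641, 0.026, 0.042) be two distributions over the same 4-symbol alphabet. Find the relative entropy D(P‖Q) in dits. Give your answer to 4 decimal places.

0.4621 dits

D(P‖Q) = Σ p·log₁₀(p/q).
  0.670·log₁₀(0.670/0.291) = 0.24266
  0.014·log₁₀(0.014/0.641) = -0.02325
  0.227·log₁₀(0.227/0.026) = 0.21362
  0.089·log₁₀(0.089/0.042) = 0.02903
D(P‖Q) = 0.4621 dits.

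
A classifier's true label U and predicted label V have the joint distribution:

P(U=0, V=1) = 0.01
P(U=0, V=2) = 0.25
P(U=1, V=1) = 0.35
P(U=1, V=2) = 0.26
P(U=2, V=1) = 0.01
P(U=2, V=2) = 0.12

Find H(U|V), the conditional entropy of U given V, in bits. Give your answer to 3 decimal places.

Chain rule: H(U|V) = H(U,V) − H(V).
Marginals: p(U) = (0.2600, 0.6100, 0.1300), p(V) = (0.3700, 0.6300).
H(U,V) = 2.0353 bits; H(V) = 0.9507 bits.
H(U|V) = 2.0353 − 0.9507 = 1.085 bits.

1.085 bits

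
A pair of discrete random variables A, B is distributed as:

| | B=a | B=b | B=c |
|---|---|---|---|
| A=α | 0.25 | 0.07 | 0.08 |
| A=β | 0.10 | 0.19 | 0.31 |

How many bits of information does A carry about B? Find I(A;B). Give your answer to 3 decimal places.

Marginals: p(A) = (0.4000, 0.6000), p(B) = (0.3500, 0.2600, 0.3900).
I(A;B) = H(A) + H(B) − H(A,B).
H(A) = 0.9710, H(B) = 1.5652, H(A,B) = 2.3713.
I(A;B) = 0.9710 + 1.5652 − 2.3713 = 0.165 bits.

0.165 bits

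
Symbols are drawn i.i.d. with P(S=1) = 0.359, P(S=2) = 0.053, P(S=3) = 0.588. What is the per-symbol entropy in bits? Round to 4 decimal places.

H(S) = −Σ p·log₂ p.
  −(0.359)·log₂(0.359) = 0.53058
  −(0.053)·log₂(0.053) = 0.22461
  −(0.588)·log₂(0.588) = 0.45047
Sum: 0.53058 + 0.22461 + 0.45047 = 1.2057 bits.

1.2057 bits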